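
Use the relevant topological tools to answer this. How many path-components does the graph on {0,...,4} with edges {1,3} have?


Run DFS/union-find over 5 vertices.
V = 5, E = 1.
Number of components = 4

4


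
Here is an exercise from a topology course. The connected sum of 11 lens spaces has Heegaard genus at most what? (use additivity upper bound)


Heegaard genus satisfies g(A#B) <= g(A) + g(B).
Each lens space has g = 1.
Upper bound: 11 * 1 = 11

11


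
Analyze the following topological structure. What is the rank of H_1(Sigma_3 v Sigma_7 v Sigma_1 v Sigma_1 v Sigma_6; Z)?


For a wedge X v Y: reduced H_k(X v Y) = H_k(X) + H_k(Y).
Each Sigma_g contributes b_1 = 2g.
b_1 = 6 + 14 + 2 + 2 + 12 = 36

36


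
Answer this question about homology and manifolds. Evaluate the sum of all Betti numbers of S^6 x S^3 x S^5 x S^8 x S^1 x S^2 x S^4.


Total Betti number is multiplicative under products.
Each S^d (d>=1) has total Betti number 2.
There are 7 sphere factors.
Total = 2^7 = 128

128


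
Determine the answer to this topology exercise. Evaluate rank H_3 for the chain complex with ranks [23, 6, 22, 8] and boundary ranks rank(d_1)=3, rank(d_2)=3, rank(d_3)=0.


rank H_k = rank(ker d_k) - rank(im d_{k+1}).
rank(ker d_3) = rank(C_3) - rank(d_3) = 8 - 0 = 8.
rank(im d_{3+1}) = 0.
rank H_3 = 8 - 0 = 8

8


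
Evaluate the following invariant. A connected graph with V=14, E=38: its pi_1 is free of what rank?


For a connected graph: rank(pi_1) = b_1 = E - V + 1 = 1 - chi.
chi = V - E = 14 - 38 = -24.
rank = 1 - (-24) = 38 - 14 + 1 = 25

25


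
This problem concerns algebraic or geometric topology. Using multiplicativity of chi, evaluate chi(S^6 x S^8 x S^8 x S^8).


chi is multiplicative: chi(X x Y) = chi(X) chi(Y).
Each even-dim sphere has chi = 2. There are 4 factors.
chi = 2^4 = 16

16


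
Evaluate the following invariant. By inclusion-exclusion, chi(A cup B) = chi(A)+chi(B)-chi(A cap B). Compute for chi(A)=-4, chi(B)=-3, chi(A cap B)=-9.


chi(A cup B) = chi(A) + chi(B) - chi(A cap B)
= -4 + (-3) - (-9)
= 2

2


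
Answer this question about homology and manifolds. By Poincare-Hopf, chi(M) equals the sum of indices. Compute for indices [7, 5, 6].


Poincare-Hopf: chi(M) = sum of indices of zeros.
chi = (7) + (5) + (6) = 18

18


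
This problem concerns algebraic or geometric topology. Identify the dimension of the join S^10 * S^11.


Join of spheres: S^m * S^n = S^{m+n+1}.
dim = 10 + 11 + 1 = 22

22


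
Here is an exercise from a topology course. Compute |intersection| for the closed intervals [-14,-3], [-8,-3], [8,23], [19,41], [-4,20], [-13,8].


Intersection = [max(a_i), min(b_i)] = [19, -3].
Since 19 > -3, the intersection is empty.
Length = 0

0


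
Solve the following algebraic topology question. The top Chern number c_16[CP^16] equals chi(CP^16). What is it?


For any closed oriented manifold, <e(TM),[M]> = chi(M).
chi(CP^16) = 16+1 = 17

17


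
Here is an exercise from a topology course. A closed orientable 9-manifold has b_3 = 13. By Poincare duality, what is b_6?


Poincare duality for closed orientable n-manifolds: b_k = b_{n-k}.
Here n = 9, so b_6 = b_3 = 13

13


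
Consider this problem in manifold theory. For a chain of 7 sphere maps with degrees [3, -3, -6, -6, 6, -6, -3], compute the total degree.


Degree is multiplicative: deg(composition) = product of degrees.
= (3) * (-3) * (-6) * (-6) * (6) * (-6) * (-3) = -34992

-34992


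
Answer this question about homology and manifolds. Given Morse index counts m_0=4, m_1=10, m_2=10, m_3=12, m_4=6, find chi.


Morse theory: chi(M) = sum_k (-1)^k m_k where m_k = #(index-k critical points).
= (4) + (-10) + (10) + (-12) + (6) = -2

-2


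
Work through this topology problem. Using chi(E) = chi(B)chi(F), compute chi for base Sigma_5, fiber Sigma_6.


For a fiber bundle F -> E -> B (with CW structure): chi(E) = chi(B) * chi(F).
chi(Sigma_5) = -8, chi(Sigma_6) = -10.
chi(E) = (-8) * (-10) = 80

80


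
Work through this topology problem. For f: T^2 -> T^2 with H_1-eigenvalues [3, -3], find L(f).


For a torus self-map: L(f) = det(I - A) where A acts on H_1.
L(f) = (1-3) * (1--3) = -2 * 4 = -8

-8


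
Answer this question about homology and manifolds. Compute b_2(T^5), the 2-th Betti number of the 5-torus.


By the Kunneth formula, b_k(T^n) = C(n,k).
b_2(T^5) = C(5,2).
C(5,2) = 5!/(2!*3!) = 10

10


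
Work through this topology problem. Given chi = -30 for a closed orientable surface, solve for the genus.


chi = 2 - 2g for closed orientable surfaces.
-30 = 2 - 2g
2g = 2 - (-30) = 32
g = 16

16


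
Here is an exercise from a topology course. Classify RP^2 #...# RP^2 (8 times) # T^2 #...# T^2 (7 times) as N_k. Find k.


Since a >= 1, the sum is non-orientable; each T^2 can be replaced by RP^2 # RP^2 (since T^2#RP^2 = 3RP^2).
Total crosscaps k = 8 + 2*7 = 22.
Check via chi: chi = 8*1 + 7*0 - (8+7-1)*2 = -20 = 2 - k = -20. Consistent.

22


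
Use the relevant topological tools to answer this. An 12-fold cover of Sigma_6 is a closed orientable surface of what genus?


For an n-sheeted cover: chi(E) = n * chi(B).
chi(Sigma_6) = 2 - 2*6 = -10.
chi(E) = 12 * (-10) = -120.
genus(E) = (2 - chi(E))/2 = (2 - (-120))/2 = 122/2 = 61

61


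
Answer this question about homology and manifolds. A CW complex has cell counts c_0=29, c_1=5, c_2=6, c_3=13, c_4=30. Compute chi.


chi = sum_k (-1)^k c_k.
= (-1)^0*29 + (-1)^1*5 + (-1)^2*6 + (-1)^3*13 + (-1)^4*30
= (29) + (-5) + (6) + (-13) + (30)
= 47

47


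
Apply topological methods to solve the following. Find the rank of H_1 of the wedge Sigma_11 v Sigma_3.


For a wedge: H_1(A v B) = H_1(A) + H_1(B).
b_1(Sigma_11) = 22, b_1(Sigma_3) = 6.
b_1 = 22 + 6 = 28

28


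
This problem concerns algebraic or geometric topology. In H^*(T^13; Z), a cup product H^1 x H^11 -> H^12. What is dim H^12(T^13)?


Cup product: H^p x H^q -> H^{p+q}; here p+q = 1+11 = 12.
rank H^k(T^n) = C(n,k).
C(13,12) = 13

13


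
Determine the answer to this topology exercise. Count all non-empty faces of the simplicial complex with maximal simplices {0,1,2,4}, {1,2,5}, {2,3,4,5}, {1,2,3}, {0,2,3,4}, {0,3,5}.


Each maximal simplex on m vertices has 2^m - 1 nonempty faces.
Take the union (dedupe shared faces).
Total distinct faces = 37

37


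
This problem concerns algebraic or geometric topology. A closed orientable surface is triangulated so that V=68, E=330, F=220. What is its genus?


chi = V - E + F = 68 - 330 + 220 = -42
For orientable closed surface: chi = 2 - 2g, so g = (2 - chi)/2.
g = (2 - (-42)) / 2 = 44 / 2 = 22

22


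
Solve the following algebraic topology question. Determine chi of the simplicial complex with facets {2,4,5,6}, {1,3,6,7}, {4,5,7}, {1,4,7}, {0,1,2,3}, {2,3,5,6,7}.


Enumerate all faces; f-vector: f_0=8, f_1=22, f_2=22, f_3=8, f_4=1.
chi = sum (-1)^k f_k = 1

1


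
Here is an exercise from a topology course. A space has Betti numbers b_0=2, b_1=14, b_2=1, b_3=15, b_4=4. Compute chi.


chi = sum_k (-1)^k b_k.
= (2) + (-14) + (1) + (-15) + (4)
= -22

-22


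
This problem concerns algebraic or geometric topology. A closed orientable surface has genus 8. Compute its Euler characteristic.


For a closed orientable surface of genus g: chi = 2 - 2g.
Here g = 8.
chi = 2 - 2*8 = 2 - 16 = -14

-14


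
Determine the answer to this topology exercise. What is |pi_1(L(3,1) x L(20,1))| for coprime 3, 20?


pi_1(X x Y) = pi_1(X) x pi_1(Y).
pi_1(L(3,1)) = Z/3, pi_1(L(20,1)) = Z/20.
|Z/3 x Z/20| = 3 * 20 = 60

60


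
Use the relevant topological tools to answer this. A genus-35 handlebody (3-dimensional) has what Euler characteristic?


A genus-g handlebody deformation retracts to a wedge of g circles.
chi(vee_g S^1) = 1 - g.
chi(H_35) = 1 - 35 = -34

-34


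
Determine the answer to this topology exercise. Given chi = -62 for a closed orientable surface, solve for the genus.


chi = 2 - 2g for closed orientable surfaces.
-62 = 2 - 2g
2g = 2 - (-62) = 64
g = 32

32


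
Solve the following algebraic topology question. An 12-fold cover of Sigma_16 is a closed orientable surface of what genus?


For an n-sheeted cover: chi(E) = n * chi(B).
chi(Sigma_16) = 2 - 2*16 = -30.
chi(E) = 12 * (-30) = -360.
genus(E) = (2 - chi(E))/2 = (2 - (-360))/2 = 362/2 = 181

181


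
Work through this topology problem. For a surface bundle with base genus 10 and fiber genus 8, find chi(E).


For a fiber bundle F -> E -> B (with CW structure): chi(E) = chi(B) * chi(F).
chi(Sigma_10) = -18, chi(Sigma_8) = -14.
chi(E) = (-18) * (-14) = 252

252


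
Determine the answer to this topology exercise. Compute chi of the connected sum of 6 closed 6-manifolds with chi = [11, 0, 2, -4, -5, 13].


For n-manifolds: chi(A#B) = chi(A) + chi(B) - chi(S^6).
chi(S^6) = 1 + (-1)^6 = 2.
chi(#) = (sum chi_i) - (6-1)*chi(S^6) = 17 - 5*2 = 7

7


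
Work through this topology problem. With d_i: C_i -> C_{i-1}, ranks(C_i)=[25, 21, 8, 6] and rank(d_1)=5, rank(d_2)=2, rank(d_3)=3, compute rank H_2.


rank H_k = rank(ker d_k) - rank(im d_{k+1}).
rank(ker d_2) = rank(C_2) - rank(d_2) = 8 - 2 = 6.
rank(im d_{2+1}) = 3.
rank H_2 = 6 - 3 = 3

3


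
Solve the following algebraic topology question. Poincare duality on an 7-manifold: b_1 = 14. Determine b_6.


Poincare duality for closed orientable n-manifolds: b_k = b_{n-k}.
Here n = 7, so b_6 = b_1 = 14

14


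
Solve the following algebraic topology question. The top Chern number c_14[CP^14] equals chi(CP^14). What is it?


For any closed oriented manifold, <e(TM),[M]> = chi(M).
chi(CP^14) = 14+1 = 15

15


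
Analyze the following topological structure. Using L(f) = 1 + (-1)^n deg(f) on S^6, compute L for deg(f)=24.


On S^6: L(f) = tr(f_0*) + (-1)^6 tr(f_6*) = 1 + (-1)^6 * deg(f).
L(f) = 1 + (-1)^6 * 24 = 1 + 24 = 25

25


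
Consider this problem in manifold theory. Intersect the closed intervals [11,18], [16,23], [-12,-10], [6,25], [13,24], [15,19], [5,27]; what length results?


Intersection = [max(a_i), min(b_i)] = [16, -10].
Since 16 > -10, the intersection is empty.
Length = 0

0


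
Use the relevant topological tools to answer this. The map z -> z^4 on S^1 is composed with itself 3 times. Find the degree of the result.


deg(f) = 4. Degree is multiplicative: deg(f^3) = (deg f)^3.
deg(f^3) = (4)^3 = 64

64


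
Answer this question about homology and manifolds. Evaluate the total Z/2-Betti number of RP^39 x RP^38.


dim H^*(RP^n; Z/2) = n+1 (one Z/2 in each degree 0..n).
Total Betti number is multiplicative.
Total = (39+1) * (38+1) = 40 * 39 = 1560

1560


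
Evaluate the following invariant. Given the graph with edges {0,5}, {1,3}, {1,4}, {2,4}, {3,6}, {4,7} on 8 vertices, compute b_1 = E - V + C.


b_1 = E - V + (number of components).
E = 6, V = 8, components = 2.
b_1 = 6 - 8 + 2 = 0

0


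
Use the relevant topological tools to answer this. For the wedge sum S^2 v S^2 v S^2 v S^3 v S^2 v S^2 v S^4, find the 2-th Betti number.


For a wedge of spheres, H_k (k>0) is free on one generator per sphere of dimension k.
Spheres of dimension 2: count = 5.
b_2 = 5

5


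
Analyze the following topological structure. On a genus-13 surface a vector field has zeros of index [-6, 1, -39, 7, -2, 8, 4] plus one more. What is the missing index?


Poincare-Hopf: sum of indices = chi(M).
chi(Sigma_13) = 2 - 2*13 = -24.
Sum of known indices = -27.
x = chi - (sum known) = -24 - (-27) = 3

3


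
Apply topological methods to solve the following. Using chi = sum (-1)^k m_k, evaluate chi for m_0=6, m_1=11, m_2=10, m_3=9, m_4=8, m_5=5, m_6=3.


Morse theory: chi(M) = sum_k (-1)^k m_k where m_k = #(index-k critical points).
= (6) + (-11) + (10) + (-9) + (8) + (-5) + (3) = 2

2


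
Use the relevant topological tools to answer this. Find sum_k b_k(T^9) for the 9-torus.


b_k(T^9) = C(9,k), so the sum over k is sum_k C(9,k) = 2^9.
Total = 2^9 = 512

512


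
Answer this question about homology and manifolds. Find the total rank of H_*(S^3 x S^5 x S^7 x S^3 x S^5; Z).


Total Betti number is multiplicative under products.
Each S^d (d>=1) has total Betti number 2.
There are 5 sphere factors.
Total = 2^5 = 32

32


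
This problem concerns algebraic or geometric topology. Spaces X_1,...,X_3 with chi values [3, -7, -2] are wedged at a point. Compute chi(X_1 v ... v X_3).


chi(A v B) = chi(A) + chi(B) - 1 (one point identified).
For 3 spaces: chi = (sum chi_i) - (3 - 1).
sum = -6; chi = -6 - 2 = -8

-8


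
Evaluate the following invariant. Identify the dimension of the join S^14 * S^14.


Join of spheres: S^m * S^n = S^{m+n+1}.
dim = 14 + 14 + 1 = 29

29


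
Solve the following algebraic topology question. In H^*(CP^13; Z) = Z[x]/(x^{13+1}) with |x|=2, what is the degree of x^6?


|x| = 2 in H^*(CP^n).
|x^6| = 6 * |x| = 6 * 2 = 12

12


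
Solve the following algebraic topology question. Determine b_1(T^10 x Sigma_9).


pi_1(A x B) = pi_1(A) x pi_1(B); rank of abelianization = b_1.
b_1(T^10) = 10, b_1(Sigma_9) = 2*9 = 18.
b_1(product) = 10 + 18 = 28

28


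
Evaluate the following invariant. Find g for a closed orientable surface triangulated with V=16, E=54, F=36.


chi = V - E + F = 16 - 54 + 36 = -2
For orientable closed surface: chi = 2 - 2g, so g = (2 - chi)/2.
g = (2 - (-2)) / 2 = 4 / 2 = 2

2


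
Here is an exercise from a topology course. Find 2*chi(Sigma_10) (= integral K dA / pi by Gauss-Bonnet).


Gauss-Bonnet: integral K dA = 2*pi*chi(M).
chi(Sigma_10) = 2 - 2*10 = -18.
(integral K dA)/pi = 2*chi = 2*(-18) = -36

-36


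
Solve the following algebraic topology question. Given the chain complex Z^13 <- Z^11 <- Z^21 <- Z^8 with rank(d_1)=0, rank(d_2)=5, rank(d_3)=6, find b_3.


rank H_k = rank(ker d_k) - rank(im d_{k+1}).
rank(ker d_3) = rank(C_3) - rank(d_3) = 8 - 6 = 2.
rank(im d_{3+1}) = 0.
rank H_3 = 2 - 0 = 2

2


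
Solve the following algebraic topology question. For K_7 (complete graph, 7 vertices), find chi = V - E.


K_7: V = 7, E = C(7,2) = 21.
chi = V - E = 7 - 21 = -14

-14


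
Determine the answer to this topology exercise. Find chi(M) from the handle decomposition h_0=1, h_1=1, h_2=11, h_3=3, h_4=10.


Handles of index k contribute (-1)^k to chi (same as CW cells).
chi = (1) + (-1) + (11) + (-3) + (10) = 18

18


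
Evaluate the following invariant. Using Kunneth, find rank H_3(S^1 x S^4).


Each S^d has Poincare polynomial 1 + t^d.
The product S^1 x S^4 has Poincare polynomial prod(1+t^d_i).
Expanding: b_0=1, b_1=1, b_4=1, b_5=1.
b_3 = 0

0


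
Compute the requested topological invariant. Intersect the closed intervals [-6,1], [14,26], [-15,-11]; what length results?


Intersection = [max(a_i), min(b_i)] = [14, -11].
Since 14 > -11, the intersection is empty.
Length = 0

0


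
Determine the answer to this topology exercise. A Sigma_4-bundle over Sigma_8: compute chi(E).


For a fiber bundle F -> E -> B (with CW structure): chi(E) = chi(B) * chi(F).
chi(Sigma_8) = -14, chi(Sigma_4) = -6.
chi(E) = (-14) * (-6) = 84

84


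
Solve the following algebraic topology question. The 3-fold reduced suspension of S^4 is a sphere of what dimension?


Each suspension raises dimension by 1: Sigma S^n = S^{n+1}.
Sigma^3 S^4 = S^{4+3} = S^7

7


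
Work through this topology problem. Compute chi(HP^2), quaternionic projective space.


HP^2 has one cell in each dimension 0, 4, ..., 4*2 (2+1 cells, all even-dim).
chi = 2 + 1 = 3

3


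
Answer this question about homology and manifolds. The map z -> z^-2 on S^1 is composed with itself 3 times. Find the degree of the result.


deg(f) = -2. Degree is multiplicative: deg(f^3) = (deg f)^3.
deg(f^3) = (-2)^3 = -8

-8


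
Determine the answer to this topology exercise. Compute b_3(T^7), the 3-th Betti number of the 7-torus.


By the Kunneth formula, b_k(T^n) = C(n,k).
b_3(T^7) = C(7,3).
C(7,3) = 7!/(3!*4!) = 35

35


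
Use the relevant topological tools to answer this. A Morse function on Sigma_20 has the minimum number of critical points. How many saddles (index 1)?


A perfect Morse function has m_k = b_k.
For Sigma_20: b_0=1, b_1=2g=40, b_2=1.
Saddles m_1 = 2g = 40

40


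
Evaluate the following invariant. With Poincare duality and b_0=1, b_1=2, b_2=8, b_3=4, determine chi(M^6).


By Poincare duality b_k = b_{6-k}, so full Betti numbers: b_0=1, b_1=2, b_2=8, b_3=4, b_4=8, b_5=2, b_6=1.
chi = sum (-1)^k b_k = 10

10


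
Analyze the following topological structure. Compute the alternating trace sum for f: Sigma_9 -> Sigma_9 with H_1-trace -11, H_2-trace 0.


L(f) = tr(f_0*) - tr(f_1*) + tr(f_2*).
= 1 - (-11) + (0)
= 12

12


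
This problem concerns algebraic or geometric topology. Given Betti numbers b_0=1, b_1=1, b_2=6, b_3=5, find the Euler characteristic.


chi = sum_k (-1)^k b_k.
= (1) + (-1) + (6) + (-5)
= 1

1


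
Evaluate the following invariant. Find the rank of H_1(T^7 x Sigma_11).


pi_1(A x B) = pi_1(A) x pi_1(B); rank of abelianization = b_1.
b_1(T^7) = 7, b_1(Sigma_11) = 2*11 = 22.
b_1(product) = 7 + 22 = 29

29


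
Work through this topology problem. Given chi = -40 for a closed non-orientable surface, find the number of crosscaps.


chi = 2 - k for closed non-orientable surfaces with k crosscaps.
-40 = 2 - k
k = 2 - (-40) = 42

42


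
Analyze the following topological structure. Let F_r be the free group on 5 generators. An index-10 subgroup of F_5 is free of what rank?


Nielsen-Schreier: an index-n subgroup of F_r is free of rank 1 + n(r-1).
Equivalently: chi(cover) = n*chi(base); chi(vee_r S^1) = 1 - 5 = -4.
chi(E) = 10*(-4) = -40; rank = 1 - chi(E) = 1 - (-40) = 41.
rank = 1 + 10*(5-1) = 1 + 40 = 41

41


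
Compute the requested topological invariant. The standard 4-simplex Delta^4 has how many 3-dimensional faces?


Delta^4 has 4+1 vertices. A 3-face is a choice of 3+1 vertices.
f_3 = C(4+1, 3+1) = C(5,4) = 5

5


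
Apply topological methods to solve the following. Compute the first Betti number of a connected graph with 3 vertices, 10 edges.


For a connected graph: rank(pi_1) = b_1 = E - V + 1 = 1 - chi.
chi = V - E = 3 - 10 = -7.
rank = 1 - (-7) = 10 - 3 + 1 = 8

8


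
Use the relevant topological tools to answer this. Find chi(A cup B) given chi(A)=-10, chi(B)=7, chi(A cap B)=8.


chi(A cup B) = chi(A) + chi(B) - chi(A cap B)
= -10 + (7) - (8)
= -11

-11


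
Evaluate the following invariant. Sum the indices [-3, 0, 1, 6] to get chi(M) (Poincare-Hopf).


Poincare-Hopf: chi(M) = sum of indices of zeros.
chi = (-3) + (0) + (1) + (6) = 4

4


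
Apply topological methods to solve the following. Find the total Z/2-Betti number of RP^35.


H^k(RP^35; Z/2) = Z/2 for each 0 <= k <= 35.
Total dimension = 35 + 1 = 36

36


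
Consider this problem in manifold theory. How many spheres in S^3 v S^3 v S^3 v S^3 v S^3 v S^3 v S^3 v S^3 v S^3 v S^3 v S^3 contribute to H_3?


For a wedge of spheres, H_k (k>0) is free on one generator per sphere of dimension k.
Spheres of dimension 3: count = 11.
b_3 = 11

11


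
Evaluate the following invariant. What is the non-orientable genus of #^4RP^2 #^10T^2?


Since a >= 1, the sum is non-orientable; each T^2 can be replaced by RP^2 # RP^2 (since T^2#RP^2 = 3RP^2).
Total crosscaps k = 4 + 2*10 = 24.
Check via chi: chi = 4*1 + 10*0 - (4+10-1)*2 = -22 = 2 - k = -22. Consistent.

24


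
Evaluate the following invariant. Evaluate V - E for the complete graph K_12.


K_12: V = 12, E = C(12,2) = 66.
chi = V - E = 12 - 66 = -54

-54


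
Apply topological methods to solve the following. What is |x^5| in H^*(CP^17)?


|x| = 2 in H^*(CP^n).
|x^5| = 5 * |x| = 5 * 2 = 10

10


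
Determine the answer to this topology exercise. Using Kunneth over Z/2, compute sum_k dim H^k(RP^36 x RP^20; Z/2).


dim H^*(RP^n; Z/2) = n+1 (one Z/2 in each degree 0..n).
Total Betti number is multiplicative.
Total = (36+1) * (20+1) = 37 * 21 = 777

777


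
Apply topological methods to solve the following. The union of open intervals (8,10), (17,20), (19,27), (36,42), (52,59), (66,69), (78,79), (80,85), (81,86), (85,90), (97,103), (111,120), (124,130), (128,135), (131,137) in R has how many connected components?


Sort and merge overlapping open intervals.
Merged: (8,10), (17,27), (36,42), (52,59), (66,69), (78,79), (80,90), (97,103), (111,120), (124,137).
Number of components = 10

10


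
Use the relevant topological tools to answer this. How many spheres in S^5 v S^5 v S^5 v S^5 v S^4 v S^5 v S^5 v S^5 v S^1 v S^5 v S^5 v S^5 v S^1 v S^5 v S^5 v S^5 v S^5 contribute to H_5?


For a wedge of spheres, H_k (k>0) is free on one generator per sphere of dimension k.
Spheres of dimension 5: count = 14.
b_5 = 14

14


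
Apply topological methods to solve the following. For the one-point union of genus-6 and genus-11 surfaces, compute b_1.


For a wedge: H_1(A v B) = H_1(A) + H_1(B).
b_1(Sigma_6) = 12, b_1(Sigma_11) = 22.
b_1 = 12 + 22 = 34

34


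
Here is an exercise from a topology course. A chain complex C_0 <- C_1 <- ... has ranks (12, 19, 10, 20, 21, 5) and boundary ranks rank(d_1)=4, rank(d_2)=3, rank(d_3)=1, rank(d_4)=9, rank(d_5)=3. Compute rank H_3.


rank H_k = rank(ker d_k) - rank(im d_{k+1}).
rank(ker d_3) = rank(C_3) - rank(d_3) = 20 - 1 = 19.
rank(im d_{3+1}) = 9.
rank H_3 = 19 - 9 = 10

10


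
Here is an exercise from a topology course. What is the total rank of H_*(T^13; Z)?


b_k(T^13) = C(13,k), so the sum over k is sum_k C(13,k) = 2^13.
Total = 2^13 = 8192

8192


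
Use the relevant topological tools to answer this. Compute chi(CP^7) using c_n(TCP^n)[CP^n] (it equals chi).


For any closed oriented manifold, <e(TM),[M]> = chi(M).
chi(CP^7) = 7+1 = 8

8


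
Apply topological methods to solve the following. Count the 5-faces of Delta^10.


Delta^10 has 10+1 vertices. A 5-face is a choice of 5+1 vertices.
f_5 = C(10+1, 5+1) = C(11,6) = 462

462


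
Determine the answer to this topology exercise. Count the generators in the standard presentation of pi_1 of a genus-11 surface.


Standard presentation: pi_1(Sigma_g) = <a_1,b_1,...,a_g,b_g | [a_1,b_1]...[a_g,b_g] = 1>.
Number of generators = 2g = 2*11 = 22

22


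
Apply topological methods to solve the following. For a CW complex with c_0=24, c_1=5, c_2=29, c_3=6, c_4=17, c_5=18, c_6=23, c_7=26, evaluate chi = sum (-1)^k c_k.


chi = sum_k (-1)^k c_k.
= (-1)^0*24 + (-1)^1*5 + (-1)^2*29 + (-1)^3*6 + (-1)^4*17 + (-1)^5*18 + (-1)^6*23 + (-1)^7*26
= (24) + (-5) + (29) + (-6) + (17) + (-18) + (23) + (-26)
= 38

38


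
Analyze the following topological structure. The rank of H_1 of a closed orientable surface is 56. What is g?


For a closed orientable surface: b_1 = 2g.
56 = 2g
g = 56 / 2 = 28

28


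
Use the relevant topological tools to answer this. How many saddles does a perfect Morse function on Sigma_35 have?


A perfect Morse function has m_k = b_k.
For Sigma_35: b_0=1, b_1=2g=70, b_2=1.
Saddles m_1 = 2g = 70

70


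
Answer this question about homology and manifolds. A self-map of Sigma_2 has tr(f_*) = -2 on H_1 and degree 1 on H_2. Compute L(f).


L(f) = tr(f_0*) - tr(f_1*) + tr(f_2*).
= 1 - (-2) + (1)
= 4

4


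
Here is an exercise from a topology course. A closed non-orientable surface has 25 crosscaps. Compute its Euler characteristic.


For a non-orientable closed surface with k crosscaps: chi = 2 - k.
Here k = 25.
chi = 2 - 25 = -23

-23


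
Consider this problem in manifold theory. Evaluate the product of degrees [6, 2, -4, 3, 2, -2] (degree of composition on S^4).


Degree is multiplicative: deg(composition) = product of degrees.
= (6) * (2) * (-4) * (3) * (2) * (-2) = 576

576


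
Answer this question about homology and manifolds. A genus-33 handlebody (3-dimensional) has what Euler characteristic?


A genus-g handlebody deformation retracts to a wedge of g circles.
chi(vee_g S^1) = 1 - g.
chi(H_33) = 1 - 33 = -32

-32


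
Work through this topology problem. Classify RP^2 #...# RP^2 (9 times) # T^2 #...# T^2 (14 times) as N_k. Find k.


Since a >= 1, the sum is non-orientable; each T^2 can be replaced by RP^2 # RP^2 (since T^2#RP^2 = 3RP^2).
Total crosscaps k = 9 + 2*14 = 37.
Check via chi: chi = 9*1 + 14*0 - (9+14-1)*2 = -35 = 2 - k = -35. Consistent.

37


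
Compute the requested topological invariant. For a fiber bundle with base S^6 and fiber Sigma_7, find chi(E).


chi(S^6) = 2 (n even), chi(Sigma_7) = 2 - 2*7 = -12.
chi(E) = 2 * (-12) = -24

-24


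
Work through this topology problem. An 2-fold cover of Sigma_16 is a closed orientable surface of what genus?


For an n-sheeted cover: chi(E) = n * chi(B).
chi(Sigma_16) = 2 - 2*16 = -30.
chi(E) = 2 * (-30) = -60.
genus(E) = (2 - chi(E))/2 = (2 - (-60))/2 = 62/2 = 31

31


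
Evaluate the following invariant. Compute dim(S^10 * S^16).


Join of spheres: S^m * S^n = S^{m+n+1}.
dim = 10 + 16 + 1 = 27

27


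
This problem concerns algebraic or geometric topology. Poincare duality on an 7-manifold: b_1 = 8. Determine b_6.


Poincare duality for closed orientable n-manifolds: b_k = b_{n-k}.
Here n = 7, so b_6 = b_1 = 8

8


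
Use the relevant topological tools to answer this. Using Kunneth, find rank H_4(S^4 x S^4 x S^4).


Each S^d has Poincare polynomial 1 + t^d.
The product S^4 x S^4 x S^4 has Poincare polynomial prod(1+t^d_i).
Expanding: b_0=1, b_4=3, b_8=3, b_12=1.
b_4 = 3

3


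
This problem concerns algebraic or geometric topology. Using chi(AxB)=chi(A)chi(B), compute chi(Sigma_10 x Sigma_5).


chi(Sigma_10) = 2 - 2*10 = -18
chi(Sigma_5) = 2 - 2*5 = -8
chi(product) = (-18) * (-8) = 144

144


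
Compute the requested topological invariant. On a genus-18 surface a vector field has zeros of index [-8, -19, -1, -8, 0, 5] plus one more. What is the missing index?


Poincare-Hopf: sum of indices = chi(M).
chi(Sigma_18) = 2 - 2*18 = -34.
Sum of known indices = -31.
x = chi - (sum known) = -34 - (-31) = -3

-3


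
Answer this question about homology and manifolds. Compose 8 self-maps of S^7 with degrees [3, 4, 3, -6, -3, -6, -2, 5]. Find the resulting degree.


Degree is multiplicative: deg(composition) = product of degrees.
= (3) * (4) * (3) * (-6) * (-3) * (-6) * (-2) * (5) = 38880

38880


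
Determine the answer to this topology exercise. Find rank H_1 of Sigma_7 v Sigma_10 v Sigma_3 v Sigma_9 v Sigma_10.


For a wedge X v Y: reduced H_k(X v Y) = H_k(X) + H_k(Y).
Each Sigma_g contributes b_1 = 2g.
b_1 = 14 + 20 + 6 + 18 + 20 = 78

78


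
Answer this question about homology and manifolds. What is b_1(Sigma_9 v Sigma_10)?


For a wedge: H_1(A v B) = H_1(A) + H_1(B).
b_1(Sigma_9) = 18, b_1(Sigma_10) = 20.
b_1 = 18 + 20 = 38

38


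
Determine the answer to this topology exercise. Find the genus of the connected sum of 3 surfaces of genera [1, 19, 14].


Genus is additive under connected sum of orientable surfaces.
g = 1 + 19 + 14 = 34

34


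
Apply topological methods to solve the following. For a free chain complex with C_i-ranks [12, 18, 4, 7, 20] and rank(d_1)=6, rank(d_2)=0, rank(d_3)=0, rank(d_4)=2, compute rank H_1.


rank H_k = rank(ker d_k) - rank(im d_{k+1}).
rank(ker d_1) = rank(C_1) - rank(d_1) = 18 - 6 = 12.
rank(im d_{1+1}) = 0.
rank H_1 = 12 - 0 = 12

12


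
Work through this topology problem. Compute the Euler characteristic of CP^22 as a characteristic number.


For any closed oriented manifold, <e(TM),[M]> = chi(M).
chi(CP^22) = 22+1 = 23

23


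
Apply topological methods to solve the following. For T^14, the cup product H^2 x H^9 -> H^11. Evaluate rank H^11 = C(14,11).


Cup product: H^p x H^q -> H^{p+q}; here p+q = 2+9 = 11.
rank H^k(T^n) = C(n,k).
C(14,11) = 364

364


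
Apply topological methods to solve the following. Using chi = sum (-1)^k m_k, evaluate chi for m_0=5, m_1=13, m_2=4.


Morse theory: chi(M) = sum_k (-1)^k m_k where m_k = #(index-k critical points).
= (5) + (-13) + (4) = -4

-4


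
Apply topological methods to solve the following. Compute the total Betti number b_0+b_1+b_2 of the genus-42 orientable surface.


For Sigma_42: b_0 = 1, b_1 = 2g = 84, b_2 = 1.
Total = 1 + 84 + 1 = 86

86


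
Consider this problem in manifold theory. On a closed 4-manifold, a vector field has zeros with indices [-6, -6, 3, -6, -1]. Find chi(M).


Poincare-Hopf: chi(M) = sum of indices of zeros.
chi = (-6) + (-6) + (3) + (-6) + (-1) = -16

-16


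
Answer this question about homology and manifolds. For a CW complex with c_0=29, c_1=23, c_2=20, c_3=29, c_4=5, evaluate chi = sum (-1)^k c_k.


chi = sum_k (-1)^k c_k.
= (-1)^0*29 + (-1)^1*23 + (-1)^2*20 + (-1)^3*29 + (-1)^4*5
= (29) + (-23) + (20) + (-29) + (5)
= 2

2


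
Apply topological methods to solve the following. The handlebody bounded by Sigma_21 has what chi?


A genus-g handlebody deformation retracts to a wedge of g circles.
chi(vee_g S^1) = 1 - g.
chi(H_21) = 1 - 21 = -20

-20


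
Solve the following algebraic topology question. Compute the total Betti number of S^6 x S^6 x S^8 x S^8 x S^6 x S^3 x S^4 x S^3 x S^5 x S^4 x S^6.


Total Betti number is multiplicative under products.
Each S^d (d>=1) has total Betti number 2.
There are 11 sphere factors.
Total = 2^11 = 2048

2048


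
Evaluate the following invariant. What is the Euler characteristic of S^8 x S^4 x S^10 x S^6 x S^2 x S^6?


chi is multiplicative: chi(X x Y) = chi(X) chi(Y).
Each even-dim sphere has chi = 2. There are 6 factors.
chi = 2^6 = 64

64


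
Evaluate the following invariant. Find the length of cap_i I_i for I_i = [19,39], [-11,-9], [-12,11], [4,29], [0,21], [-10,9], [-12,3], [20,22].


Intersection = [max(a_i), min(b_i)] = [20, -9].
Since 20 > -9, the intersection is empty.
Length = 0

0


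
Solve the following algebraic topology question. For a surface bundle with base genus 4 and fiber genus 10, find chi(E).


For a fiber bundle F -> E -> B (with CW structure): chi(E) = chi(B) * chi(F).
chi(Sigma_4) = -6, chi(Sigma_10) = -18.
chi(E) = (-6) * (-18) = 108

108


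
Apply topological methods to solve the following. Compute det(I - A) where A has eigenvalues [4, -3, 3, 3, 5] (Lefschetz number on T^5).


For a torus self-map: L(f) = det(I - A) where A acts on H_1.
L(f) = (1-4) * (1--3) * (1-3) * (1-3) * (1-5) = -3 * 4 * -2 * -2 * -4 = 192

192


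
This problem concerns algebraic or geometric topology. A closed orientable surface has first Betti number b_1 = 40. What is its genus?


For a closed orientable surface: b_1 = 2g.
40 = 2g
g = 40 / 2 = 20

20


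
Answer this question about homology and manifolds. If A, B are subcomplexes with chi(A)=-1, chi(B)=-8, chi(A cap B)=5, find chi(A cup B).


chi(A cup B) = chi(A) + chi(B) - chi(A cap B)
= -1 + (-8) - (5)
= -14

-14


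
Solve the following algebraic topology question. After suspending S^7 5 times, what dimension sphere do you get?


Each suspension raises dimension by 1: Sigma S^n = S^{n+1}.
Sigma^5 S^7 = S^{7+5} = S^12

12


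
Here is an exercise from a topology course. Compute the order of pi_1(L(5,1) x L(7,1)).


pi_1(X x Y) = pi_1(X) x pi_1(Y).
pi_1(L(5,1)) = Z/5, pi_1(L(7,1)) = Z/7.
|Z/5 x Z/7| = 5 * 7 = 35

35


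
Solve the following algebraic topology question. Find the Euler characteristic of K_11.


K_11: V = 11, E = C(11,2) = 55.
chi = V - E = 11 - 55 = -44

-44


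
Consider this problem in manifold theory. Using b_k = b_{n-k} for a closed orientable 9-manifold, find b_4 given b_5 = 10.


Poincare duality for closed orientable n-manifolds: b_k = b_{n-k}.
Here n = 9, so b_4 = b_5 = 10

10


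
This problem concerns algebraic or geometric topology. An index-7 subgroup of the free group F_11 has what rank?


Nielsen-Schreier: an index-n subgroup of F_r is free of rank 1 + n(r-1).
Equivalently: chi(cover) = n*chi(base); chi(vee_r S^1) = 1 - 11 = -10.
chi(E) = 7*(-10) = -70; rank = 1 - chi(E) = 1 - (-70) = 71.
rank = 1 + 7*(11-1) = 1 + 70 = 71

71


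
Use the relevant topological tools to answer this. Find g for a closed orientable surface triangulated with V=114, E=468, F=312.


chi = V - E + F = 114 - 468 + 312 = -42
For orientable closed surface: chi = 2 - 2g, so g = (2 - chi)/2.
g = (2 - (-42)) / 2 = 44 / 2 = 22

22


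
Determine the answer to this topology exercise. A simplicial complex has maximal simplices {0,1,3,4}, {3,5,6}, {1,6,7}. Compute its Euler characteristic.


Enumerate all faces; f-vector: f_0=7, f_1=12, f_2=6, f_3=1.
chi = sum (-1)^k f_k = 0

0


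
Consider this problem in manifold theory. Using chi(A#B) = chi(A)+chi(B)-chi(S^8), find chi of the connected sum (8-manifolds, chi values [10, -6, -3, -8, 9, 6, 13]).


For n-manifolds: chi(A#B) = chi(A) + chi(B) - chi(S^8).
chi(S^8) = 1 + (-1)^8 = 2.
chi(#) = (sum chi_i) - (7-1)*chi(S^8) = 21 - 6*2 = 9

9


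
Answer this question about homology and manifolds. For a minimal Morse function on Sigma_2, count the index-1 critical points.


A perfect Morse function has m_k = b_k.
For Sigma_2: b_0=1, b_1=2g=4, b_2=1.
Saddles m_1 = 2g = 4

4


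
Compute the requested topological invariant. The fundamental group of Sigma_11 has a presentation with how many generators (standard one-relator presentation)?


Standard presentation: pi_1(Sigma_g) = <a_1,b_1,...,a_g,b_g | [a_1,b_1]...[a_g,b_g] = 1>.
Number of generators = 2g = 2*11 = 22

22


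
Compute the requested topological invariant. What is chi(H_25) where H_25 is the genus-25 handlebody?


A genus-g handlebody deformation retracts to a wedge of g circles.
chi(vee_g S^1) = 1 - g.
chi(H_25) = 1 - 25 = -24

-24


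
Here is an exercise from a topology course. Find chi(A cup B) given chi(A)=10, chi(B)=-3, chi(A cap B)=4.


chi(A cup B) = chi(A) + chi(B) - chi(A cap B)
= 10 + (-3) - (4)
= 3

3


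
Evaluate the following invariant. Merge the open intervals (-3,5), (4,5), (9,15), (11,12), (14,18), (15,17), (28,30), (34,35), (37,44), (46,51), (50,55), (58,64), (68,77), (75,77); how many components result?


Sort and merge overlapping open intervals.
Merged: (-3,5), (9,18), (28,30), (34,35), (37,44), (46,55), (58,64), (68,77).
Number of components = 8

8


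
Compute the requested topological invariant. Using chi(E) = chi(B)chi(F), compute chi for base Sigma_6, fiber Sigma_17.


For a fiber bundle F -> E -> B (with CW structure): chi(E) = chi(B) * chi(F).
chi(Sigma_6) = -10, chi(Sigma_17) = -32.
chi(E) = (-10) * (-32) = 320

320


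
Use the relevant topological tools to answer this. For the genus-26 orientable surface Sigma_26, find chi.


For a closed orientable surface of genus g: chi = 2 - 2g.
Here g = 26.
chi = 2 - 2*26 = 2 - 52 = -50

-50


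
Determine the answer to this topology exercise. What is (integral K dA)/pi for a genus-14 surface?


Gauss-Bonnet: integral K dA = 2*pi*chi(M).
chi(Sigma_14) = 2 - 2*14 = -26.
(integral K dA)/pi = 2*chi = 2*(-26) = -52

-52


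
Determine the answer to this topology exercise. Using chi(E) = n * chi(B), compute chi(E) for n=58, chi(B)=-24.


For a finite covering: chi(E) = (number of sheets) * chi(B).
chi(E) = 58 * (-24) = -1392

-1392


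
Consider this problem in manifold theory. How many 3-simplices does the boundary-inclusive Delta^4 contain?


Delta^4 has 4+1 vertices. A 3-face is a choice of 3+1 vertices.
f_3 = C(4+1, 3+1) = C(5,4) = 5

5


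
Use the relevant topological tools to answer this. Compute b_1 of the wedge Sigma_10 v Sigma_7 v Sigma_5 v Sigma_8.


For a wedge X v Y: reduced H_k(X v Y) = H_k(X) + H_k(Y).
Each Sigma_g contributes b_1 = 2g.
b_1 = 20 + 14 + 10 + 16 = 60

60


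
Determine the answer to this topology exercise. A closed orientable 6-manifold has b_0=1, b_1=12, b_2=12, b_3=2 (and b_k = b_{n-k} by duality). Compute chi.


By Poincare duality b_k = b_{6-k}, so full Betti numbers: b_0=1, b_1=12, b_2=12, b_3=2, b_4=12, b_5=12, b_6=1.
chi = sum (-1)^k b_k = 0

0


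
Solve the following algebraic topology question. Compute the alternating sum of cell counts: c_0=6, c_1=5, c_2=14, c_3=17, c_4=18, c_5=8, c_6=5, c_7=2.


chi = sum_k (-1)^k c_k.
= (-1)^0*6 + (-1)^1*5 + (-1)^2*14 + (-1)^3*17 + (-1)^4*18 + (-1)^5*8 + (-1)^6*5 + (-1)^7*2
= (6) + (-5) + (14) + (-17) + (18) + (-8) + (5) + (-2)
= 11

11


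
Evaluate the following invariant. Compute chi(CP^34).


CP^34 has one cell in each even dimension 0, 2, ..., 2*34 (34+1 cells total).
All cells are even-dimensional, so chi = number of cells.
chi = 34 + 1 = 35

35


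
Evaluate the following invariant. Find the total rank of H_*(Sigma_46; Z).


For Sigma_46: b_0 = 1, b_1 = 2g = 92, b_2 = 1.
Total = 1 + 92 + 1 = 94

94


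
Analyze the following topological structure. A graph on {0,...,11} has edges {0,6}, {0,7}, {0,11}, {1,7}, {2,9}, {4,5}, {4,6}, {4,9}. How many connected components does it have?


Run DFS/union-find over 12 vertices.
V = 12, E = 8.
Number of components = 4

4


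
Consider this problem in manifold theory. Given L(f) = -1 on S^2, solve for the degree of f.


L(f) = 1 + (-1)^2 deg(f) on S^2.
-1 = 1 + (-1)^2 * deg(f)
(-1)^2 * deg(f) = -2
deg(f) = -2

-2


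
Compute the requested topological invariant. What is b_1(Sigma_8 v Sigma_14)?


For a wedge: H_1(A v B) = H_1(A) + H_1(B).
b_1(Sigma_8) = 16, b_1(Sigma_14) = 28.
b_1 = 16 + 28 = 44

44


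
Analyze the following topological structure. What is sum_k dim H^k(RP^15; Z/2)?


H^k(RP^15; Z/2) = Z/2 for each 0 <= k <= 15.
Total dimension = 15 + 1 = 16

16


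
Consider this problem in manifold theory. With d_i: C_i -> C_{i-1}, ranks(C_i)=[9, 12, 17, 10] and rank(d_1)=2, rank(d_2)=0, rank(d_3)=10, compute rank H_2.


rank H_k = rank(ker d_k) - rank(im d_{k+1}).
rank(ker d_2) = rank(C_2) - rank(d_2) = 17 - 0 = 17.
rank(im d_{2+1}) = 10.
rank H_2 = 17 - 10 = 7

7


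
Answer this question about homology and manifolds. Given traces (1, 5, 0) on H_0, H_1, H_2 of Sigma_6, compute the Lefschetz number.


L(f) = tr(f_0*) - tr(f_1*) + tr(f_2*).
= 1 - (5) + (0)
= -4

-4


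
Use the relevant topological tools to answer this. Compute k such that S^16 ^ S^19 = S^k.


S^m ^ S^n = S^{m+n}.
k = 16 + 19 = 35

35


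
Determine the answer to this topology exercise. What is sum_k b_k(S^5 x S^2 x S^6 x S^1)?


Total Betti number is multiplicative under products.
Each S^d (d>=1) has total Betti number 2.
There are 4 sphere factors.
Total = 2^4 = 16

16


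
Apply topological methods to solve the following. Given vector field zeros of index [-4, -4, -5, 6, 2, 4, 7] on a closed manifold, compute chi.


Poincare-Hopf: chi(M) = sum of indices of zeros.
chi = (-4) + (-4) + (-5) + (6) + (2) + (4) + (7) = 6

6


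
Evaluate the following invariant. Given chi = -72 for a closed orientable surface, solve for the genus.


chi = 2 - 2g for closed orientable surfaces.
-72 = 2 - 2g
2g = 2 - (-72) = 74
g = 37

37


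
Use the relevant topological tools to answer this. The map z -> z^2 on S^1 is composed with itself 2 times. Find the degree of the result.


deg(f) = 2. Degree is multiplicative: deg(f^2) = (deg f)^2.
deg(f^2) = (2)^2 = 4

4


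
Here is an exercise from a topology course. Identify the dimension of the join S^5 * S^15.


Join of spheres: S^m * S^n = S^{m+n+1}.
dim = 5 + 15 + 1 = 21

21


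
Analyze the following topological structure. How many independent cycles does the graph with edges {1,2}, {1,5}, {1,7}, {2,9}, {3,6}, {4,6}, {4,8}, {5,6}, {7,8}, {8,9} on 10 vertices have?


b_1 = E - V + (number of components).
E = 10, V = 10, components = 2.
b_1 = 10 - 10 + 2 = 2

2


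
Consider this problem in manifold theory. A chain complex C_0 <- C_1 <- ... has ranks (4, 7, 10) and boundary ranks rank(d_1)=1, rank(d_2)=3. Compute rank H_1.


rank H_k = rank(ker d_k) - rank(im d_{k+1}).
rank(ker d_1) = rank(C_1) - rank(d_1) = 7 - 1 = 6.
rank(im d_{1+1}) = 3.
rank H_1 = 6 - 3 = 3

3
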